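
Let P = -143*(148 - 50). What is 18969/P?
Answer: -18969/14014 ≈ -1.3536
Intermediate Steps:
P = -14014 (P = -143*98 = -14014)
18969/P = 18969/(-14014) = 18969*(-1/14014) = -18969/14014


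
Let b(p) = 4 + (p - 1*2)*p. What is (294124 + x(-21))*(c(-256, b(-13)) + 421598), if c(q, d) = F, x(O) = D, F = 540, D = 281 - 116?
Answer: 124230569882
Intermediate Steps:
b(p) = 4 + p*(-2 + p) (b(p) = 4 + (p - 2)*p = 4 + (-2 + p)*p = 4 + p*(-2 + p))
D = 165
x(O) = 165
c(q, d) = 540
(294124 + x(-21))*(c(-256, b(-13)) + 421598) = (294124 + 165)*(540 + 421598) = 294289*422138 = 124230569882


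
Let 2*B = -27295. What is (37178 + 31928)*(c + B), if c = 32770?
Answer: 1321479485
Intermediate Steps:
B = -27295/2 (B = (½)*(-27295) = -27295/2 ≈ -13648.)
(37178 + 31928)*(c + B) = (37178 + 31928)*(32770 - 27295/2) = 69106*(38245/2) = 1321479485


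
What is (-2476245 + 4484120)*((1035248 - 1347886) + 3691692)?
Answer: 6784718050250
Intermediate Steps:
(-2476245 + 4484120)*((1035248 - 1347886) + 3691692) = 2007875*(-312638 + 3691692) = 2007875*3379054 = 6784718050250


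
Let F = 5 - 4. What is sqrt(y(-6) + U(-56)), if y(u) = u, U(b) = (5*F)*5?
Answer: sqrt(19) ≈ 4.3589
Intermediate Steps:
F = 1
U(b) = 25 (U(b) = (5*1)*5 = 5*5 = 25)
sqrt(y(-6) + U(-56)) = sqrt(-6 + 25) = sqrt(19)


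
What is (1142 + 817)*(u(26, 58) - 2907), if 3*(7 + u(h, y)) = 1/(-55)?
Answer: -313969583/55 ≈ -5.7085e+6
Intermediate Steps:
u(h, y) = -1156/165 (u(h, y) = -7 + (⅓)/(-55) = -7 + (⅓)*(-1/55) = -7 - 1/165 = -1156/165)
(1142 + 817)*(u(26, 58) - 2907) = (1142 + 817)*(-1156/165 - 2907) = 1959*(-480811/165) = -313969583/55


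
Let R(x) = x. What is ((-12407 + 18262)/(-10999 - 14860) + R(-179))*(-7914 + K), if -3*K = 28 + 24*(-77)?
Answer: 33866683984/25859 ≈ 1.3097e+6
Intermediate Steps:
K = 1820/3 (K = -(28 + 24*(-77))/3 = -(28 - 1848)/3 = -1/3*(-1820) = 1820/3 ≈ 606.67)
((-12407 + 18262)/(-10999 - 14860) + R(-179))*(-7914 + K) = ((-12407 + 18262)/(-10999 - 14860) - 179)*(-7914 + 1820/3) = (5855/(-25859) - 179)*(-21922/3) = (5855*(-1/25859) - 179)*(-21922/3) = (-5855/25859 - 179)*(-21922/3) = -4634616/25859*(-21922/3) = 33866683984/25859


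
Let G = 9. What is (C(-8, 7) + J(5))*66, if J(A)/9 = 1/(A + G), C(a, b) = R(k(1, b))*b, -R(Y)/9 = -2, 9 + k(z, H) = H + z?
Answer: 58509/7 ≈ 8358.4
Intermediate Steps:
k(z, H) = -9 + H + z (k(z, H) = -9 + (H + z) = -9 + H + z)
R(Y) = 18 (R(Y) = -9*(-2) = 18)
C(a, b) = 18*b
J(A) = 9/(9 + A) (J(A) = 9/(A + 9) = 9/(9 + A))
(C(-8, 7) + J(5))*66 = (18*7 + 9/(9 + 5))*66 = (126 + 9/14)*66 = (1773/14)*66 = 58509/7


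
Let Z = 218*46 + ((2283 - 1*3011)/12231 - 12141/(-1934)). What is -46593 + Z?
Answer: -864788991391/23654754 ≈ -36559.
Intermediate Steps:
Z = 237356961731/23654754 (Z = 10028 + ((2283 - 3011)*(1/12231) - 12141*(-1/1934)) = 10028 + (-728*1/12231 + 12141/1934) = 10028 + (-728/12231 + 12141/1934) = 10028 + 147088619/23654754 = 237356961731/23654754 ≈ 10034.)
-46593 + Z = -46593 + 237356961731/23654754 = -864788991391/23654754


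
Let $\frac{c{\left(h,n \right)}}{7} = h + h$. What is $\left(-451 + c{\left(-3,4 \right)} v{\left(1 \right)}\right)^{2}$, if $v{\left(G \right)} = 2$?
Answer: $286225$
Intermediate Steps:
$c{\left(h,n \right)} = 14 h$ ($c{\left(h,n \right)} = 7 \left(h + h\right) = 7 \cdot 2 h = 14 h$)
$\left(-451 + c{\left(-3,4 \right)} v{\left(1 \right)}\right)^{2} = \left(-451 + 14 \left(-3\right) 2\right)^{2} = \left(-451 - 84\right)^{2} = \left(-535\right)^{2} = 286225$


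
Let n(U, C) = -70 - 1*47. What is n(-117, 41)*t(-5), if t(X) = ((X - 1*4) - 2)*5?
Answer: 6435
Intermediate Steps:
n(U, C) = -117 (n(U, C) = -70 - 47 = -117)
t(X) = -30 + 5*X (t(X) = ((X - 4) - 2)*5 = ((-4 + X) - 2)*5 = (-6 + X)*5 = -30 + 5*X)
n(-117, 41)*t(-5) = -117*(-30 + 5*(-5)) = -117*(-30 - 25) = -117*(-55) = 6435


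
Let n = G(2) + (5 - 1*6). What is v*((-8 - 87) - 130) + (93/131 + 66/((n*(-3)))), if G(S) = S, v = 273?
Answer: -8049464/131 ≈ -61446.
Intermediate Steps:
n = 1 (n = 2 + (5 - 1*6) = 2 + (5 - 6) = 2 - 1 = 1)
v*((-8 - 87) - 130) + (93/131 + 66/((n*(-3)))) = 273*((-8 - 87) - 130) + (93/131 + 66/((1*(-3)))) = 273*(-95 - 130) + (93*(1/131) + 66/(-3)) = 273*(-225) + (93/131 + 66*(-1/3)) = -61425 + (93/131 - 22) = -61425 - 2789/131 = -8049464/131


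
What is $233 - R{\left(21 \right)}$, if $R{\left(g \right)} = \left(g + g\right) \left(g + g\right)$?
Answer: $-1531$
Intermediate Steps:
$R{\left(g \right)} = 4 g^{2}$ ($R{\left(g \right)} = 2 g 2 g = 4 g^{2}$)
$233 - R{\left(21 \right)} = 233 - 4 \cdot 21^{2} = 233 - 4 \cdot 441 = 233 - 1764 = -1531$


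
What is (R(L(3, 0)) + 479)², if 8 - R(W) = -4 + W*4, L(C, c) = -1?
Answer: 245025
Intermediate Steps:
R(W) = 12 - 4*W (R(W) = 8 - (-4 + W*4) = 8 - (-4 + 4*W) = 8 + (4 - 4*W) = 12 - 4*W)
(R(L(3, 0)) + 479)² = ((12 - 4*(-1)) + 479)² = ((12 + 4) + 479)² = (16 + 479)² = 495² = 245025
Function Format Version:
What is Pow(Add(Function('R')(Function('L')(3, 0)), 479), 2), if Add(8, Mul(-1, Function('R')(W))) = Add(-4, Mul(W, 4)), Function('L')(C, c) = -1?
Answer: 245025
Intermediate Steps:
Function('R')(W) = Add(12, Mul(-4, W)) (Function('R')(W) = Add(8, Mul(-1, Add(-4, Mul(W, 4)))) = Add(8, Mul(-1, Add(-4, Mul(4, W)))) = Add(8, Add(4, Mul(-4, W))) = Add(12, Mul(-4, W)))
Pow(Add(Function('R')(Function('L')(3, 0)), 479), 2) = Pow(Add(Add(12, Mul(-4, -1)), 479), 2) = Pow(Add(Add(12, 4), 479), 2) = Pow(Add(16, 479), 2) = Pow(495, 2) = 245025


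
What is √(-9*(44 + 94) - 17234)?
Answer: 2*I*√4619 ≈ 135.93*I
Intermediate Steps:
√(-9*(44 + 94) - 17234) = √(-9*138 - 17234) = √(-1242 - 17234) = √(-18476) = 2*I*√4619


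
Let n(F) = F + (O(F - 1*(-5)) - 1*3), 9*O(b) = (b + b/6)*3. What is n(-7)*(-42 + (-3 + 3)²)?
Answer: 1358/3 ≈ 452.67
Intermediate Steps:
O(b) = 7*b/18 (O(b) = ((b + b/6)*3)/9 = ((7*b/6)*3)/9 = (7*b/2)/9 = 7*b/18)
n(F) = -19/18 + 25*F/18 (n(F) = F + (7*(F - 1*(-5))/18 - 1*3) = F + (7*(F + 5)/18 - 3) = F + (7*(5 + F)/18 - 3) = F + ((35/18 + 7*F/18) - 3) = F + (-19/18 + 7*F/18) = -19/18 + 25*F/18)
n(-7)*(-42 + (-3 + 3)²) = (-19/18 + (25/18)*(-7))*(-42 + (-3 + 3)²) = (-19/18 - 175/18)*(-42 + 0²) = -97*(-42 + 0)/9 = -97/9*(-42) = 1358/3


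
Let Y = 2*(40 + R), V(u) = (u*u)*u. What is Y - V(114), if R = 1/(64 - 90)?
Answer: -19259033/13 ≈ -1.4815e+6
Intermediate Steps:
R = -1/26 (R = 1/(-26) = -1/26 ≈ -0.038462)
V(u) = u**3 (V(u) = u**2*u = u**3)
Y = 1039/13 (Y = 2*(40 - 1/26) = 2*(1039/26) = 1039/13 ≈ 79.923)
Y - V(114) = 1039/13 - 1*114**3 = 1039/13 - 1*1481544 = 1039/13 - 1481544 = -19259033/13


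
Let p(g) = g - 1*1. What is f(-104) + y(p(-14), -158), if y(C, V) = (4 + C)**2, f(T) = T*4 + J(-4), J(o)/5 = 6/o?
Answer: -605/2 ≈ -302.50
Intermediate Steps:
p(g) = -1 + g (p(g) = g - 1 = -1 + g)
J(o) = 30/o (J(o) = 5*(6/o) = 30/o)
f(T) = -15/2 + 4*T (f(T) = T*4 + 30/(-4) = 4*T + 30*(-1/4) = 4*T - 15/2 = -15/2 + 4*T)
f(-104) + y(p(-14), -158) = (-15/2 + 4*(-104)) + (4 + (-1 - 14))**2 = (-15/2 - 416) + (4 - 15)**2 = -847/2 + (-11)**2 = -847/2 + 121 = -605/2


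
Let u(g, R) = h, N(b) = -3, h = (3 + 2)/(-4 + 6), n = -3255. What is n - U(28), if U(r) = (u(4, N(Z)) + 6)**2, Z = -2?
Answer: -13309/4 ≈ -3327.3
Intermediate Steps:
h = 5/2 ≈ 2.5000
u(g, R) = 5/2
U(r) = 289/4 (U(r) = (5/2 + 6)**2 = (17/2)**2 = 289/4)
n - U(28) = -3255 - 1*289/4 = -3255 - 289/4 = -13309/4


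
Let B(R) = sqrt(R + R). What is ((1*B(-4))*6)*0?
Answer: 0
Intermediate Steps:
B(R) = sqrt(2)*sqrt(R) (B(R) = sqrt(2*R) = sqrt(2)*sqrt(R))
((1*B(-4))*6)*0 = ((1*(sqrt(2)*sqrt(-4)))*6)*0 = ((1*(sqrt(2)*(2*I)))*6)*0 = ((1*(2*I*sqrt(2)))*6)*0 = ((2*I*sqrt(2))*6)*0 = (12*I*sqrt(2))*0 = 0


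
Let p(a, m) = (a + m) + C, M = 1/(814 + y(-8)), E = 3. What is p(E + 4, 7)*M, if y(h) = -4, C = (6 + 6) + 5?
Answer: 31/810 ≈ 0.038272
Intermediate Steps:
C = 17 (C = 12 + 5 = 17)
M = 1/810 (M = 1/(814 - 4) = 1/810 ≈ 0.0012346)
p(a, m) = 17 + a + m (p(a, m) = (a + m) + 17 = 17 + a + m)
p(E + 4, 7)*M = (17 + (3 + 4) + 7)*(1/810) = (17 + 7 + 7)*(1/810) = 31*(1/810) = 31/810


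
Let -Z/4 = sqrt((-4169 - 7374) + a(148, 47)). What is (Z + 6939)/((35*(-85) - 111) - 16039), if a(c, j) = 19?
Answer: -771/2125 + 8*I*sqrt(2881)/19125 ≈ -0.36282 + 0.022452*I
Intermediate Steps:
Z = -8*I*sqrt(2881) (Z = -4*sqrt((-4169 - 7374) + 19) = -4*sqrt(-11543 + 19) = -8*I*sqrt(2881) ≈ -429.4*I)
(Z + 6939)/((35*(-85) - 111) - 16039) = (-8*I*sqrt(2881) + 6939)/((35*(-85) - 111) - 16039) = (6939 - 8*I*sqrt(2881))/((-2975 - 111) - 16039) = (6939 - 8*I*sqrt(2881))/(-3086 - 16039) = (6939 - 8*I*sqrt(2881))/(-19125) = (6939 - 8*I*sqrt(2881))*(-1/19125) = -771/2125 + 8*I*sqrt(2881)/19125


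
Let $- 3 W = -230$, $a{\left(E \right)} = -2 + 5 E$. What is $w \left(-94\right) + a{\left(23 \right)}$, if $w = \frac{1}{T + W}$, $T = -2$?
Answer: $\frac{12515}{112} \approx 111.74$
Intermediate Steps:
$W = \frac{230}{3}$ ($W = \left(- \frac{1}{3}\right) \left(-230\right) = \frac{230}{3} \approx 76.667$)
$w = \frac{3}{224}$ ($w = \frac{1}{-2 + \frac{230}{3}} = \frac{1}{\frac{224}{3}} = \frac{3}{224} \approx 0.013393$)
$w \left(-94\right) + a{\left(23 \right)} = \frac{3}{224} \left(-94\right) + \left(-2 + 5 \cdot 23\right) = - \frac{141}{112} + \left(-2 + 115\right) = - \frac{141}{112} + 113 = \frac{12515}{112}$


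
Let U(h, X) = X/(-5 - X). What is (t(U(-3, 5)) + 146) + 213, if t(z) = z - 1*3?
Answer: 711/2 ≈ 355.50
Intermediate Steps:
t(z) = -3 + z (t(z) = z - 3 = -3 + z)
(t(U(-3, 5)) + 146) + 213 = ((-3 - 1*5/(5 + 5)) + 146) + 213 = ((-3 - 1*5/10) + 146) + 213 = ((-3 - 1*5*1/10) + 146) + 213 = ((-3 - 1/2) + 146) + 213 = (-7/2 + 146) + 213 = 285/2 + 213 = 711/2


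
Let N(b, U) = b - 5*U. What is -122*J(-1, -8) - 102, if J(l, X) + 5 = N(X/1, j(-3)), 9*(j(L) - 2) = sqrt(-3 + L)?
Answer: 2704 + 610*I*sqrt(6)/9 ≈ 2704.0 + 166.02*I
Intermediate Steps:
j(L) = 2 + sqrt(-3 + L)/9
J(l, X) = -15 + X - 5*I*sqrt(6)/9 (J(l, X) = -5 + (X/1 - 5*(2 + sqrt(-3 - 3)/9)) = -5 + (X*1 - 5*(2 + sqrt(-6)/9)) = -5 + (X - 5*(2 + (I*sqrt(6))/9)) = -5 + (X - 5*(2 + I*sqrt(6)/9)) = -5 + (X + (-10 - 5*I*sqrt(6)/9)) = -5 + (-10 + X - 5*I*sqrt(6)/9) = -15 + X - 5*I*sqrt(6)/9)
-122*J(-1, -8) - 102 = -122*(-15 - 8 - 5*I*sqrt(6)/9) - 102 = -122*(-23 - 5*I*sqrt(6)/9) - 102 = (2806 + 610*I*sqrt(6)/9) - 102 = 2704 + 610*I*sqrt(6)/9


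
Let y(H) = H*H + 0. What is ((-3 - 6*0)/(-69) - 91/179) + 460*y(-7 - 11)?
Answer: 613595766/4117 ≈ 1.4904e+5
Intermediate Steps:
y(H) = H**2 (y(H) = H**2 + 0 = H**2)
((-3 - 6*0)/(-69) - 91/179) + 460*y(-7 - 11) = ((-3 - 6*0)/(-69) - 91/179) + 460*(-7 - 11)**2 = ((-3 + 0)*(-1/69) - 91*1/179) + 460*(-18)**2 = (-3*(-1/69) - 91/179) + 460*324 = (1/23 - 91/179) + 149040 = -1914/4117 + 149040 = 613595766/4117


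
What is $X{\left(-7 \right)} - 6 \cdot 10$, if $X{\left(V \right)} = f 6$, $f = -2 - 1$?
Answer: $-78$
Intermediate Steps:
$f = -3$ ($f = -2 - 1 = -3$)
$X{\left(V \right)} = -18$ ($X{\left(V \right)} = \left(-3\right) 6 = -18$)
$X{\left(-7 \right)} - 6 \cdot 10 = -18 - 6 \cdot 10 = -18 - 60 = -78$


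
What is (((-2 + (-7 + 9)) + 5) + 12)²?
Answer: 289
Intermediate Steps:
(((-2 + (-7 + 9)) + 5) + 12)² = (((-2 + 2) + 5) + 12)² = ((0 + 5) + 12)² = (5 + 12)² = 17² = 289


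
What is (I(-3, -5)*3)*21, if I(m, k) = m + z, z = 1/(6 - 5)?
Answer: -126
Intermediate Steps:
z = 1 (z = 1/1 = 1)
I(m, k) = 1 + m (I(m, k) = m + 1 = 1 + m)
(I(-3, -5)*3)*21 = ((1 - 3)*3)*21 = -2*3*21 = -6*21 = -126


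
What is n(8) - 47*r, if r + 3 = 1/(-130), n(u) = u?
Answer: 19417/130 ≈ 149.36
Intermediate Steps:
r = -391/130 (r = -3 + 1/(-130) = -3 - 1/130 = -391/130 ≈ -3.0077)
n(8) - 47*r = 8 - 47*(-391/130) = 8 + 18377/130 = 19417/130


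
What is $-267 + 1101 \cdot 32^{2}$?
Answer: $1127157$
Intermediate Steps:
$-267 + 1101 \cdot 32^{2} = -267 + 1101 \cdot 1024 = -267 + 1127424 = 1127157$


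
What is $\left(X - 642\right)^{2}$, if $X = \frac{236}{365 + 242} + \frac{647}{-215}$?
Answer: $\frac{7077217358187601}{17031555025} \approx 4.1554 \cdot 10^{5}$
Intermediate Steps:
$X = - \frac{341989}{130505}$ ($X = \frac{236}{607} + 647 \left(- \frac{1}{215}\right) = 236 \cdot \frac{1}{607} - \frac{647}{215} = \frac{236}{607} - \frac{647}{215} = - \frac{341989}{130505} \approx -2.6205$)
$\left(X - 642\right)^{2} = \left(- \frac{341989}{130505} - 642\right)^{2} = \left(- \frac{84126199}{130505}\right)^{2} = \frac{7077217358187601}{17031555025}$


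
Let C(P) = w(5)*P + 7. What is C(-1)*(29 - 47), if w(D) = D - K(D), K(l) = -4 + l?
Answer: -54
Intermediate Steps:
w(D) = 4 (w(D) = D - (-4 + D) = D + (4 - D) = 4)
C(P) = 7 + 4*P (C(P) = 4*P + 7 = 7 + 4*P)
C(-1)*(29 - 47) = (7 + 4*(-1))*(29 - 47) = (7 - 4)*(-18) = 3*(-18) = -54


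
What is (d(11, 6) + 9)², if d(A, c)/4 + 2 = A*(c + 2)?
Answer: 124609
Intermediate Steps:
d(A, c) = -8 + 4*A*(2 + c) (d(A, c) = -8 + 4*(A*(c + 2)) = -8 + 4*(A*(2 + c)) = -8 + 4*A*(2 + c))
(d(11, 6) + 9)² = ((-8 + 8*11 + 4*11*6) + 9)² = ((-8 + 88 + 264) + 9)² = (344 + 9)² = 353² = 124609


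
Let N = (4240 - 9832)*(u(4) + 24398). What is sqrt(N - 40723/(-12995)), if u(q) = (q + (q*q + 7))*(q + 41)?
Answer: I*sqrt(24186897849022015)/12995 ≈ 11968.0*I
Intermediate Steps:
u(q) = (41 + q)*(7 + q + q**2) (u(q) = (q + (q**2 + 7))*(41 + q) = (q + (7 + q**2))*(41 + q) = (7 + q + q**2)*(41 + q) = (41 + q)*(7 + q + q**2))
N = -143227896 (N = (4240 - 9832)*((287 + 4**3 + 42*4**2 + 48*4) + 24398) = -5592*((287 + 64 + 42*16 + 192) + 24398) = -5592*((287 + 64 + 672 + 192) + 24398) = -5592*(1215 + 24398) = -5592*25613 = -143227896)
sqrt(N - 40723/(-12995)) = sqrt(-143227896 - 40723/(-12995)) = sqrt(-143227896 - 40723*(-1/12995)) = sqrt(-143227896 + 40723/12995) = sqrt(-1861246467797/12995) = I*sqrt(24186897849022015)/12995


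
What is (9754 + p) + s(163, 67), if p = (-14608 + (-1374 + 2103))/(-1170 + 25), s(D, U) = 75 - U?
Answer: 11191369/1145 ≈ 9774.1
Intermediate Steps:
p = 13879/1145 (p = (-14608 + 729)/(-1145) = -13879*(-1/1145) = 13879/1145 ≈ 12.121)
(9754 + p) + s(163, 67) = (9754 + 13879/1145) + (75 - 1*67) = 11182209/1145 + (75 - 67) = 11182209/1145 + 8 = 11191369/1145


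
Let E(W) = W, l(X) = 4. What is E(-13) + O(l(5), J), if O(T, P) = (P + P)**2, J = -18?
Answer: 1283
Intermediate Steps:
O(T, P) = 4*P**2 (O(T, P) = (2*P)**2 = 4*P**2)
E(-13) + O(l(5), J) = -13 + 4*(-18)**2 = -13 + 4*324 = -13 + 1296 = 1283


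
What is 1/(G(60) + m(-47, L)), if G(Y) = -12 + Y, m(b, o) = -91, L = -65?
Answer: -1/43 ≈ -0.023256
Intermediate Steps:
1/(G(60) + m(-47, L)) = 1/((-12 + 60) - 91) = 1/(48 - 91) = 1/(-43) = -1/43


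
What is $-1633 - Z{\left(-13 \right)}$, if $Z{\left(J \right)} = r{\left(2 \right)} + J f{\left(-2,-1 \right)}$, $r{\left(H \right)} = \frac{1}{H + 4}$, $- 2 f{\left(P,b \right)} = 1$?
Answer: $- \frac{4919}{3} \approx -1639.7$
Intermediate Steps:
$f{\left(P,b \right)} = - \frac{1}{2}$ ($f{\left(P,b \right)} = \left(- \frac{1}{2}\right) 1 = - \frac{1}{2}$)
$r{\left(H \right)} = \frac{1}{4 + H}$
$Z{\left(J \right)} = \frac{1}{6} - \frac{J}{2}$ ($Z{\left(J \right)} = \frac{1}{4 + 2} + J \left(- \frac{1}{2}\right) = \frac{1}{6} - \frac{J}{2}$)
$-1633 - Z{\left(-13 \right)} = -1633 - \left(\frac{1}{6} - - \frac{13}{2}\right) = -1633 - \left(\frac{1}{6} + \frac{13}{2}\right) = -1633 - \frac{20}{3} = - \frac{4919}{3}$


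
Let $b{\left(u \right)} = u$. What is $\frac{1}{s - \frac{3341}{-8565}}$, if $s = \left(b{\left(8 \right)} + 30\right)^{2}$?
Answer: $\frac{8565}{12371201} \approx 0.00069233$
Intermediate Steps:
$s = 1444$ ($s = \left(8 + 30\right)^{2} = 38^{2} = 1444$)
$\frac{1}{s - \frac{3341}{-8565}} = \frac{1}{1444 - \frac{3341}{-8565}} = \frac{1}{1444 - - \frac{3341}{8565}} = \frac{1}{1444 + \frac{3341}{8565}} = \frac{1}{\frac{12371201}{8565}} = \frac{8565}{12371201}$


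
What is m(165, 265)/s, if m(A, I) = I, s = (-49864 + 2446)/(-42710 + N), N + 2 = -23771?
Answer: 5872665/15806 ≈ 371.55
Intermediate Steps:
N = -23773 (N = -2 - 23771 = -23773)
s = 15806/22161 (s = (-49864 + 2446)/(-42710 - 23773) = -47418/(-66483) = -47418*(-1/66483) = 15806/22161 ≈ 0.71323)
m(165, 265)/s = 265/(15806/22161) = 265*(22161/15806) = 5872665/15806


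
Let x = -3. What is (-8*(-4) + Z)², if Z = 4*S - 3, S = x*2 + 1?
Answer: 81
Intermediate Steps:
S = -5 (S = -3*2 + 1 = -6 + 1 = -5)
Z = -23 (Z = 4*(-5) - 3 = -20 - 3 = -23)
(-8*(-4) + Z)² = (-8*(-4) - 23)² = (32 - 23)² = 9² = 81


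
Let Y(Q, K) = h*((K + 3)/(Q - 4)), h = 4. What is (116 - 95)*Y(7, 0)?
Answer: 84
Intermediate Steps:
Y(Q, K) = 4*(3 + K)/(-4 + Q) (Y(Q, K) = 4*((K + 3)/(Q - 4)) = 4*((3 + K)/(-4 + Q)) = 4*(3 + K)/(-4 + Q))
(116 - 95)*Y(7, 0) = (116 - 95)*(4*(3 + 0)/(-4 + 7)) = 21*(4*3/3) = 21*(4*(1/3)*3) = 21*4 = 84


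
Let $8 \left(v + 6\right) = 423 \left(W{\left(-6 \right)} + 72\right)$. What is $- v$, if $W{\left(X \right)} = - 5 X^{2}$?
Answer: $\frac{11433}{2} \approx 5716.5$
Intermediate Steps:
$v = - \frac{11433}{2}$ ($v = -6 + \frac{423 \left(- 5 \left(-6\right)^{2} + 72\right)}{8} = -6 + \frac{423 \left(\left(-5\right) 36 + 72\right)}{8} = -6 + \frac{423 \left(-180 + 72\right)}{8} = -6 + \frac{423 \left(-108\right)}{8} = -6 + \frac{1}{8} \left(-45684\right) = -6 - \frac{11421}{2} = - \frac{11433}{2} \approx -5716.5$)
$- v = \left(-1\right) \left(- \frac{11433}{2}\right) = \frac{11433}{2}$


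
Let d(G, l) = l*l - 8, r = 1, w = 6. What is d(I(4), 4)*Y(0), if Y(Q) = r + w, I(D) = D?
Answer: 56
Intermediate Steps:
d(G, l) = -8 + l² (d(G, l) = l² - 8 = -8 + l²)
Y(Q) = 7 (Y(Q) = 1 + 6 = 7)
d(I(4), 4)*Y(0) = (-8 + 4²)*7 = (-8 + 16)*7 = 8*7 = 56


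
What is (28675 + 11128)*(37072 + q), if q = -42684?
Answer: -223374436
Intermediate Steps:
(28675 + 11128)*(37072 + q) = (28675 + 11128)*(37072 - 42684) = 39803*(-5612) = -223374436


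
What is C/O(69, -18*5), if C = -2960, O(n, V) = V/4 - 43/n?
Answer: 408480/3191 ≈ 128.01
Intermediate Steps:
O(n, V) = -43/n + V/4 (O(n, V) = V*(¼) - 43/n = V/4 - 43/n = -43/n + V/4)
C/O(69, -18*5) = -2960/(-43/69 + (-18*5)/4) = -2960/(-43*1/69 + (¼)*(-90)) = -2960/(-43/69 - 45/2) = -2960/(-3191/138) = -2960*(-138/3191) = 408480/3191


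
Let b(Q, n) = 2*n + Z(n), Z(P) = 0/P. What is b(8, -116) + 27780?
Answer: 27548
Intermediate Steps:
Z(P) = 0
b(Q, n) = 2*n (b(Q, n) = 2*n + 0 = 2*n)
b(8, -116) + 27780 = 2*(-116) + 27780 = -232 + 27780 = 27548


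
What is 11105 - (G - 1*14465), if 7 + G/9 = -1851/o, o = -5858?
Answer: 150141455/5858 ≈ 25630.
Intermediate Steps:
G = -352395/5858 (G = -63 + 9*(-1851/(-5858)) = -63 + 9*(-1851*(-1/5858)) = -63 + 9*(1851/5858) = -63 + 16659/5858 = -352395/5858 ≈ -60.156)
11105 - (G - 1*14465) = 11105 - (-352395/5858 - 1*14465) = 11105 - (-352395/5858 - 14465) = 11105 - 1*(-85088365/5858) = 11105 + 85088365/5858 = 150141455/5858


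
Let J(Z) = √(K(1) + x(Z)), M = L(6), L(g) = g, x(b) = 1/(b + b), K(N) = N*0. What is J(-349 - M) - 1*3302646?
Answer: -3302646 + I*√710/710 ≈ -3.3026e+6 + 0.037529*I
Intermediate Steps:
K(N) = 0
x(b) = 1/(2*b)
M = 6
J(Z) = √2*√(1/Z)/2 (J(Z) = √(0 + 1/(2*Z)) = √(1/(2*Z)) = √2*√(1/Z)/2)
J(-349 - M) - 1*3302646 = √2*√(1/(-349 - 1*6))/2 - 1*3302646 = √2*√(1/(-349 - 6))/2 - 3302646 = √2*√(1/(-355))/2 - 3302646 = √2*√(-1/355)/2 - 3302646 = √2*(I*√355/355)/2 - 3302646 = I*√710/710 - 3302646 = -3302646 + I*√710/710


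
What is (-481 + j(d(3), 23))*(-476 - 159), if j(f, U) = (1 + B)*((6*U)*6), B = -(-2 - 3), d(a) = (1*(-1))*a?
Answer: -2849245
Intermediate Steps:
d(a) = -a
B = 5 (B = -1*(-5) = 5)
j(f, U) = 216*U (j(f, U) = (1 + 5)*((6*U)*6) = 6*(36*U) = 216*U)
(-481 + j(d(3), 23))*(-476 - 159) = (-481 + 216*23)*(-476 - 159) = (-481 + 4968)*(-635) = 4487*(-635) = -2849245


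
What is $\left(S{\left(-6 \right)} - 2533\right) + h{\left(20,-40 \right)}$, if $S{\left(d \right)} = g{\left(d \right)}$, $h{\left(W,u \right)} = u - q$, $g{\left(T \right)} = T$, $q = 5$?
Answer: $-2584$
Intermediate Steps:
$h{\left(W,u \right)} = -5 + u$ ($h{\left(W,u \right)} = u - 5 = -5 + u$)
$S{\left(d \right)} = d$
$\left(S{\left(-6 \right)} - 2533\right) + h{\left(20,-40 \right)} = \left(-6 - 2533\right) - 45 = -2539 - 45 = -2584$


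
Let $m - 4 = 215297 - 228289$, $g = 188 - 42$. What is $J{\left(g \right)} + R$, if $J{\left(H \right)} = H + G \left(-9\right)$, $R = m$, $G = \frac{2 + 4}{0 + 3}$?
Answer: $-12860$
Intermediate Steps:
$g = 146$ ($g = 188 - 42 = 146$)
$G = 2$ ($G = \frac{6}{3} = 6 \cdot \frac{1}{3} = 2$)
$m = -12988$ ($m = 4 + \left(215297 - 228289\right) = 4 - 12992 = -12988$)
$R = -12988$
$J{\left(H \right)} = -18 + H$ ($J{\left(H \right)} = H + 2 \left(-9\right) = H - 18 = -18 + H$)
$J{\left(g \right)} + R = \left(-18 + 146\right) - 12988 = 128 - 12988 = -12860$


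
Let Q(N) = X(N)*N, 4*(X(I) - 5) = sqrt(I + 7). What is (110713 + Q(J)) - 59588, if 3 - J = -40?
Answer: 51340 + 215*sqrt(2)/4 ≈ 51416.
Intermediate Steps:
J = 43 (J = 3 - 1*(-40) = 3 + 40 = 43)
X(I) = 5 + sqrt(7 + I)/4 (X(I) = 5 + sqrt(I + 7)/4 = 5 + sqrt(7 + I)/4)
Q(N) = N*(5 + sqrt(7 + N)/4) (Q(N) = (5 + sqrt(7 + N)/4)*N = N*(5 + sqrt(7 + N)/4))
(110713 + Q(J)) - 59588 = (110713 + (1/4)*43*(20 + sqrt(7 + 43))) - 59588 = (110713 + (1/4)*43*(20 + sqrt(50))) - 59588 = (110713 + (1/4)*43*(20 + 5*sqrt(2))) - 59588 = (110713 + (215 + 215*sqrt(2)/4)) - 59588 = (110928 + 215*sqrt(2)/4) - 59588 = 51340 + 215*sqrt(2)/4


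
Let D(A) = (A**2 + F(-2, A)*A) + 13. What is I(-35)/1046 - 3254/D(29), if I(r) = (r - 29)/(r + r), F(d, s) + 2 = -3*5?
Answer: -59558694/6608105 ≈ -9.0130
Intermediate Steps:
F(d, s) = -17 (F(d, s) = -2 - 3*5 = -2 - 15 = -17)
I(r) = (-29 + r)/(2*r) (I(r) = (-29 + r)/((2*r)) = (-29 + r)*(1/(2*r)) = (-29 + r)/(2*r))
D(A) = 13 + A**2 - 17*A (D(A) = (A**2 - 17*A) + 13 = 13 + A**2 - 17*A)
I(-35)/1046 - 3254/D(29) = ((1/2)*(-29 - 35)/(-35))/1046 - 3254/(13 + 29**2 - 17*29) = ((1/2)*(-1/35)*(-64))*(1/1046) - 3254/(13 + 841 - 493) = (32/35)*(1/1046) - 3254/361 = 16/18305 - 3254*1/361 = 16/18305 - 3254/361 = -59558694/6608105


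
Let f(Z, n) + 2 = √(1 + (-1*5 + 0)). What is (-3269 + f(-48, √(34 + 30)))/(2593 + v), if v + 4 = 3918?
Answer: -3271/6507 + 2*I/6507 ≈ -0.50269 + 0.00030736*I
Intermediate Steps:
v = 3914 (v = -4 + 3918 = 3914)
f(Z, n) = -2 + 2*I (f(Z, n) = -2 + √(1 + (-1*5 + 0)) = -2 + √(1 + (-5 + 0)) = -2 + √(1 - 5) = -2 + √(-4) = -2 + 2*I)
(-3269 + f(-48, √(34 + 30)))/(2593 + v) = (-3269 + (-2 + 2*I))/(2593 + 3914) = (-3271 + 2*I)/6507 = (-3271 + 2*I)*(1/6507) = -3271/6507 + 2*I/6507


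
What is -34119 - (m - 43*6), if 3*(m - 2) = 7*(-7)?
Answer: -101540/3 ≈ -33847.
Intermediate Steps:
m = -43/3 (m = 2 + (7*(-7))/3 = 2 + (⅓)*(-49) = 2 - 49/3 = -43/3 ≈ -14.333)
-34119 - (m - 43*6) = -34119 - (-43/3 - 43*6) = -34119 - (-43/3 - 258) = -34119 - 1*(-817/3) = -34119 + 817/3 = -101540/3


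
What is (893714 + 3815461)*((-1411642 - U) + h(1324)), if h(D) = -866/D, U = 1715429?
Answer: -9748564108666125/662 ≈ -1.4726e+13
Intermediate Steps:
(893714 + 3815461)*((-1411642 - U) + h(1324)) = (893714 + 3815461)*((-1411642 - 1*1715429) - 866/1324) = 4709175*((-1411642 - 1715429) - 866*1/1324) = 4709175*(-3127071 - 433/662) = 4709175*(-2070121435/662) = -9748564108666125/662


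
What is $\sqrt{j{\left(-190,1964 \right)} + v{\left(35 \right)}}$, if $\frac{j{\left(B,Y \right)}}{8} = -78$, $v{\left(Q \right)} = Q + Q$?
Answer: $i \sqrt{554} \approx 23.537 i$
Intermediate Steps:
$v{\left(Q \right)} = 2 Q$
$j{\left(B,Y \right)} = -624$ ($j{\left(B,Y \right)} = 8 \left(-78\right) = -624$)
$\sqrt{j{\left(-190,1964 \right)} + v{\left(35 \right)}} = \sqrt{-624 + 2 \cdot 35} = \sqrt{-624 + 70} = \sqrt{-554} = i \sqrt{554}$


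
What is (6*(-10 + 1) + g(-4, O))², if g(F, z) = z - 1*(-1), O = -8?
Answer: 3721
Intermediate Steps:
g(F, z) = 1 + z (g(F, z) = z + 1 = 1 + z)
(6*(-10 + 1) + g(-4, O))² = (6*(-10 + 1) + (1 - 8))² = (6*(-9) - 7)² = (-54 - 7)² = (-61)² = 3721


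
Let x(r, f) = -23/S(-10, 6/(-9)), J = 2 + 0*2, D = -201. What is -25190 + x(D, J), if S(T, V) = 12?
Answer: -302303/12 ≈ -25192.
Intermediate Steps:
J = 2 (J = 2 + 0 = 2)
x(r, f) = -23/12
-25190 + x(D, J) = -25190 - 23/12 = -302303/12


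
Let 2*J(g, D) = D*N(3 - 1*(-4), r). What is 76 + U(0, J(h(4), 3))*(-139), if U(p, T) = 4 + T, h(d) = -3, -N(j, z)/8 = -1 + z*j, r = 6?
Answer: 67908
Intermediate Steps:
N(j, z) = 8 - 8*j*z (N(j, z) = -8*(-1 + z*j) = -8*(-1 + j*z) = 8 - 8*j*z)
J(g, D) = -164*D (J(g, D) = (D*(8 - 8*(3 - 1*(-4))*6))/2 = (D*(8 - 8*(3 + 4)*6))/2 = (D*(8 - 8*7*6))/2 = (D*(8 - 336))/2 = (D*(-328))/2 = (-328*D)/2 = -164*D)
76 + U(0, J(h(4), 3))*(-139) = 76 + (4 - 164*3)*(-139) = 76 + (4 - 492)*(-139) = 76 - 488*(-139) = 76 + 67832 = 67908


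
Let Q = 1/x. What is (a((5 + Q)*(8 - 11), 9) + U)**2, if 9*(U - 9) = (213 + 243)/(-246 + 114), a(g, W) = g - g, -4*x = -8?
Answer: 727609/9801 ≈ 74.238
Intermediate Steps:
x = 2 (x = -1/4*(-8) = 2)
Q = 1/2 ≈ 0.50000
a(g, W) = 0
U = 853/99 (U = 9 + ((213 + 243)/(-246 + 114))/9 = 9 + (456/(-132))/9 = 9 + (456*(-1/132))/9 = 9 + (1/9)*(-38/11) = 9 - 38/99 = 853/99 ≈ 8.6162)
(a((5 + Q)*(8 - 11), 9) + U)**2 = (0 + 853/99)**2 = (853/99)**2 = 727609/9801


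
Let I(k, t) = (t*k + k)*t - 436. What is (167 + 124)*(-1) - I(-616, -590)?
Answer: 214066305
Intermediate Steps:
I(k, t) = -436 + t*(k + k*t) (I(k, t) = (k*t + k)*t - 436 = (k + k*t)*t - 436 = t*(k + k*t) - 436 = -436 + t*(k + k*t))
(167 + 124)*(-1) - I(-616, -590) = (167 + 124)*(-1) - (-436 - 616*(-590) - 616*(-590)²) = 291*(-1) - (-436 + 363440 - 616*348100) = -291 - (-436 + 363440 - 214429600) = -291 - 1*(-214066596) = -291 + 214066596 = 214066305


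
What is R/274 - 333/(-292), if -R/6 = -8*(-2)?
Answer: 31605/40004 ≈ 0.79005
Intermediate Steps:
R = -96 (R = -(-48)*(-2) = -6*16 = -96)
R/274 - 333/(-292) = -96/274 - 333/(-292) = -96*1/274 - 333*(-1/292) = -48/137 + 333/292 = 31605/40004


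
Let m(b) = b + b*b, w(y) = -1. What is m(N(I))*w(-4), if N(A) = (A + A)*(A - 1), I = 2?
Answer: -20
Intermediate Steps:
N(A) = 2*A*(-1 + A) (N(A) = (2*A)*(-1 + A) = 2*A*(-1 + A))
m(b) = b + b²
m(N(I))*w(-4) = ((2*2*(-1 + 2))*(1 + 2*2*(-1 + 2)))*(-1) = ((2*2*1)*(1 + 2*2*1))*(-1) = (4*(1 + 4))*(-1) = (4*5)*(-1) = 20*(-1) = -20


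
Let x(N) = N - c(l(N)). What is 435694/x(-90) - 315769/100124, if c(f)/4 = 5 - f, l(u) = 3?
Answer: -3118169387/700868 ≈ -4449.0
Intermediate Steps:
c(f) = 20 - 4*f (c(f) = 4*(5 - f) = 20 - 4*f)
x(N) = -8 + N (x(N) = N - (20 - 4*3) = N - (20 - 12) = N - 1*8 = N - 8 = -8 + N)
435694/x(-90) - 315769/100124 = 435694/(-8 - 90) - 315769/100124 = 435694/(-98) - 315769*1/100124 = 435694*(-1/98) - 315769/100124 = -31121/7 - 315769/100124 = -3118169387/700868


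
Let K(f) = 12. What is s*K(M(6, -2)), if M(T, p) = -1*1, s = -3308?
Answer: -39696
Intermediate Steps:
M(T, p) = -1
s*K(M(6, -2)) = -3308*12 = -39696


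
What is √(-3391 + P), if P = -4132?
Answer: I*√7523 ≈ 86.735*I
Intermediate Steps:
√(-3391 + P) = √(-3391 - 4132) = √(-7523) = I*√7523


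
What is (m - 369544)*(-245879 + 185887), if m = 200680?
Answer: 10130489088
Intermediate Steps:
(m - 369544)*(-245879 + 185887) = (200680 - 369544)*(-245879 + 185887) = -168864*(-59992) = 10130489088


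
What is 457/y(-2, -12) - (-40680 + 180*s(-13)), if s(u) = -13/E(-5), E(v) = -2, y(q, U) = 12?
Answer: 474577/12 ≈ 39548.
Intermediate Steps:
s(u) = 13/2 (s(u) = -13/(-2) = -13*(-½) = 13/2)
457/y(-2, -12) - (-40680 + 180*s(-13)) = 457/12 - 180/(1/((-179 - 47) + 13/2)) = 457*(1/12) - 180/(1/(-226 + 13/2)) = 457/12 - 180/(1/(-439/2)) = 457/12 - 180/(-2/439) = 457/12 - 180*(-439/2) = 457/12 + 39510 = 474577/12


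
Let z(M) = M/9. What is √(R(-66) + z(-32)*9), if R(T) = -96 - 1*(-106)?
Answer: I*√22 ≈ 4.6904*I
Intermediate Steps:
R(T) = 10 (R(T) = -96 + 106 = 10)
z(M) = M/9 (z(M) = M*(⅑) = M/9)
√(R(-66) + z(-32)*9) = √(10 + ((⅑)*(-32))*9) = √(10 - 32/9*9) = √(10 - 32) = √(-22) = I*√22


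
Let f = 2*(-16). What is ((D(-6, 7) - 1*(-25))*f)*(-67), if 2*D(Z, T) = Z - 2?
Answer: 45024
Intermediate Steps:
D(Z, T) = -1 + Z/2 (D(Z, T) = (Z - 2)/2 = (-2 + Z)/2 = -1 + Z/2)
f = -32
((D(-6, 7) - 1*(-25))*f)*(-67) = (((-1 + (½)*(-6)) - 1*(-25))*(-32))*(-67) = (((-1 - 3) + 25)*(-32))*(-67) = ((-4 + 25)*(-32))*(-67) = (21*(-32))*(-67) = -672*(-67) = 45024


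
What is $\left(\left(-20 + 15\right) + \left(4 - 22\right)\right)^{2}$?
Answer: $529$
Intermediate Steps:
$\left(\left(-20 + 15\right) + \left(4 - 22\right)\right)^{2} = \left(-5 + \left(4 - 22\right)\right)^{2} = \left(-5 - 18\right)^{2} = \left(-23\right)^{2} = 529$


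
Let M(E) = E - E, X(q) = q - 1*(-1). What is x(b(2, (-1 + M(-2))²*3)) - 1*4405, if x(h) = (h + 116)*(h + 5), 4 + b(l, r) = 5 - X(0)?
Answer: -3825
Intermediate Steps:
X(q) = 1 + q (X(q) = q + 1 = 1 + q)
M(E) = 0
b(l, r) = 0 (b(l, r) = -4 + (5 - (1 + 0)) = -4 + (5 - 1*1) = -4 + (5 - 1) = -4 + 4 = 0)
x(h) = (5 + h)*(116 + h) (x(h) = (116 + h)*(5 + h) = (5 + h)*(116 + h))
x(b(2, (-1 + M(-2))²*3)) - 1*4405 = (580 + 0² + 121*0) - 1*4405 = (580 + 0 + 0) - 4405 = 580 - 4405 = -3825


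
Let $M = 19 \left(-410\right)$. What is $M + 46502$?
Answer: $38712$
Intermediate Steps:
$M = -7790$
$M + 46502 = -7790 + 46502 = 38712$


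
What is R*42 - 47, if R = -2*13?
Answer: -1139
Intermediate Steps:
R = -26
R*42 - 47 = -26*42 - 47 = -1092 - 47 = -1139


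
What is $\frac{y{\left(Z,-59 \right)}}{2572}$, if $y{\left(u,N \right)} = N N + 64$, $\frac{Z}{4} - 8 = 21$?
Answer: $\frac{3545}{2572} \approx 1.3783$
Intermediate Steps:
$Z = 116$ ($Z = 32 + 4 \cdot 21 = 32 + 84 = 116$)
$y{\left(u,N \right)} = 64 + N^{2}$ ($y{\left(u,N \right)} = N^{2} + 64 = 64 + N^{2}$)
$\frac{y{\left(Z,-59 \right)}}{2572} = \frac{64 + \left(-59\right)^{2}}{2572} = \left(64 + 3481\right) \frac{1}{2572} = 3545 \cdot \frac{1}{2572} = \frac{3545}{2572}$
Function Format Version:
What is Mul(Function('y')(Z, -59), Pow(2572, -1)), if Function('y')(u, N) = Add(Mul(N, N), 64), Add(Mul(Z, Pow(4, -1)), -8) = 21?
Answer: Rational(3545, 2572) ≈ 1.3783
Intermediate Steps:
Z = 116 (Z = Add(32, Mul(4, 21)) = Add(32, 84) = 116)
Function('y')(u, N) = Add(64, Pow(N, 2)) (Function('y')(u, N) = Add(Pow(N, 2), 64) = Add(64, Pow(N, 2)))
Mul(Function('y')(Z, -59), Pow(2572, -1)) = Mul(Add(64, Pow(-59, 2)), Pow(2572, -1)) = Mul(Add(64, 3481), Rational(1, 2572)) = Mul(3545, Rational(1, 2572)) = Rational(3545, 2572)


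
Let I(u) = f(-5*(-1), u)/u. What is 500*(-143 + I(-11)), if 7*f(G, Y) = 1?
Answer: -5506000/77 ≈ -71507.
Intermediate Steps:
f(G, Y) = ⅐ (f(G, Y) = (⅐)*1 = ⅐)
I(u) = 1/(7*u)
500*(-143 + I(-11)) = 500*(-143 + (⅐)/(-11)) = 500*(-143 + (⅐)*(-1/11)) = 500*(-143 - 1/77) = 500*(-11012/77) = -5506000/77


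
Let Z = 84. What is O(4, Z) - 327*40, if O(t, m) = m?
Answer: -12996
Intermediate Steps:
O(4, Z) - 327*40 = 84 - 327*40 = 84 - 1*13080 = 84 - 13080 = -12996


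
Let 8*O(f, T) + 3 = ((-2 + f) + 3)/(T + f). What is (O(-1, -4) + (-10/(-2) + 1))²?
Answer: 2025/64 ≈ 31.641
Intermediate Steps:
O(f, T) = -3/8 + (1 + f)/(8*(T + f)) (O(f, T) = -3/8 + (((-2 + f) + 3)/(T + f))/8 = -3/8 + ((1 + f)/(T + f))/8 = -3/8 + (1 + f)/(8*(T + f)))
(O(-1, -4) + (-10/(-2) + 1))² = ((1 - 3*(-4) - 2*(-1))/(8*(-4 - 1)) + (-10/(-2) + 1))² = ((⅛)*(1 + 12 + 2)/(-5) + (-10*(-½) + 1))² = ((⅛)*(-⅕)*15 + (5 + 1))² = (-3/8 + 6)² = (45/8)² = 2025/64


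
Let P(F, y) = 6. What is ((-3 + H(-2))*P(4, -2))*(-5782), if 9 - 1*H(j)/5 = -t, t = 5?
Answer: -2324364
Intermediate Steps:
H(j) = 70 (H(j) = 45 - (-5)*5 = 45 - 5*(-5) = 45 + 25 = 70)
((-3 + H(-2))*P(4, -2))*(-5782) = ((-3 + 70)*6)*(-5782) = (67*6)*(-5782) = 402*(-5782) = -2324364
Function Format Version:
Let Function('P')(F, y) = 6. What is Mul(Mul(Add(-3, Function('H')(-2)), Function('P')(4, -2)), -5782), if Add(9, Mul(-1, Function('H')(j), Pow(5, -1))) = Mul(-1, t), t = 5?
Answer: -2324364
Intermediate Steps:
Function('H')(j) = 70 (Function('H')(j) = Add(45, Mul(-5, Mul(-1, 5))) = Add(45, Mul(-5, -5)) = Add(45, 25) = 70)
Mul(Mul(Add(-3, Function('H')(-2)), Function('P')(4, -2)), -5782) = Mul(Mul(Add(-3, 70), 6), -5782) = Mul(Mul(67, 6), -5782) = Mul(402, -5782) = -2324364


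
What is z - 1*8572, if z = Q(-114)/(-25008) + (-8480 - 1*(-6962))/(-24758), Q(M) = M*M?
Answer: -221150874893/25797836 ≈ -8572.5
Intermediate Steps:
Q(M) = M**2
z = -11824701/25797836 (z = (-114)**2/(-25008) + (-8480 - 1*(-6962))/(-24758) = 12996*(-1/25008) + (-8480 + 6962)*(-1/24758) = -1083/2084 - 1518*(-1/24758) = -1083/2084 + 759/12379 = -11824701/25797836 ≈ -0.45836)
z - 1*8572 = -11824701/25797836 - 1*8572 = -11824701/25797836 - 8572 = -221150874893/25797836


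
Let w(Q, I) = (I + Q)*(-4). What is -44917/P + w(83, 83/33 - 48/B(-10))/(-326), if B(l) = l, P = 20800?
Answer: -117623903/111883200 ≈ -1.0513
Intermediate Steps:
w(Q, I) = -4*I - 4*Q
-44917/P + w(83, 83/33 - 48/B(-10))/(-326) = -44917/20800 + (-4*(83/33 - 48/(-10)) - 4*83)/(-326) = -44917*1/20800 + (-4*(83*(1/33) - 48*(-⅒)) - 332)*(-1/326) = -44917/20800 + (-4*(83/33 + 24/5) - 332)*(-1/326) = -44917/20800 + (-4*1207/165 - 332)*(-1/326) = -44917/20800 + (-4828/165 - 332)*(-1/326) = -44917/20800 - 59608/165*(-1/326) = -44917/20800 + 29804/26895 = -117623903/111883200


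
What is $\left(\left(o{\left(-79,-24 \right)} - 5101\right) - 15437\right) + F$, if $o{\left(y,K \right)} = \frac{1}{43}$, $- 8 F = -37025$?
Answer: $- \frac{5472989}{344} \approx -15910.0$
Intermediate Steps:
$F = \frac{37025}{8}$ ($F = \left(- \frac{1}{8}\right) \left(-37025\right) = \frac{37025}{8} \approx 4628.1$)
$o{\left(y,K \right)} = \frac{1}{43}$
$\left(\left(o{\left(-79,-24 \right)} - 5101\right) - 15437\right) + F = \left(\left(\frac{1}{43} - 5101\right) - 15437\right) + \frac{37025}{8} = \left(- \frac{219342}{43} - 15437\right) + \frac{37025}{8} = - \frac{883133}{43} + \frac{37025}{8} = - \frac{5472989}{344}$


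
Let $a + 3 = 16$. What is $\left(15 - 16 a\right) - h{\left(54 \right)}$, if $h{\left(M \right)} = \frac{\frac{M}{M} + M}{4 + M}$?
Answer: $- \frac{11249}{58} \approx -193.95$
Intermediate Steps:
$a = 13$ ($a = -3 + 16 = 13$)
$h{\left(M \right)} = \frac{1 + M}{4 + M}$
$\left(15 - 16 a\right) - h{\left(54 \right)} = \left(15 - 208\right) - \frac{1 + 54}{4 + 54} = \left(15 - 208\right) - \frac{1}{58} \cdot 55 = -193 - \frac{1}{58} \cdot 55 = -193 - \frac{55}{58} = - \frac{11249}{58}$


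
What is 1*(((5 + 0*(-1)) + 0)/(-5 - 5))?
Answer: -½ ≈ -0.50000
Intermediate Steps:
1*(((5 + 0*(-1)) + 0)/(-5 - 5)) = 1*(((5 + 0) + 0)/(-10)) = 1*((5 + 0)*(-⅒)) = 1*(5*(-⅒)) = 1*(-½) = -½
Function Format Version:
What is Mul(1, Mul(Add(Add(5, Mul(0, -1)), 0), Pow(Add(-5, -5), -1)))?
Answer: Rational(-1, 2) ≈ -0.50000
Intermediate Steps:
Mul(1, Mul(Add(Add(5, Mul(0, -1)), 0), Pow(Add(-5, -5), -1))) = Mul(1, Mul(Add(Add(5, 0), 0), Pow(-10, -1))) = Mul(1, Mul(Add(5, 0), Rational(-1, 10))) = Mul(1, Mul(5, Rational(-1, 10))) = Mul(1, Rational(-1, 2)) = Rational(-1, 2)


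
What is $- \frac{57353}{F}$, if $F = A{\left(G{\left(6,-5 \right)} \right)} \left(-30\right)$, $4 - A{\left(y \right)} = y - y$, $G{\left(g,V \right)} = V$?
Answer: $\frac{57353}{120} \approx 477.94$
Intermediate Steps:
$A{\left(y \right)} = 4$ ($A{\left(y \right)} = 4 - \left(y - y\right) = 4 - 0 = 4 + 0 = 4$)
$F = -120$ ($F = 4 \left(-30\right) = -120$)
$- \frac{57353}{F} = - \frac{57353}{-120} = \left(-57353\right) \left(- \frac{1}{120}\right) = \frac{57353}{120}$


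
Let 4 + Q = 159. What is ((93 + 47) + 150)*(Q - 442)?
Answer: -83230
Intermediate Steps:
Q = 155 (Q = -4 + 159 = 155)
((93 + 47) + 150)*(Q - 442) = ((93 + 47) + 150)*(155 - 442) = (140 + 150)*(-287) = 290*(-287) = -83230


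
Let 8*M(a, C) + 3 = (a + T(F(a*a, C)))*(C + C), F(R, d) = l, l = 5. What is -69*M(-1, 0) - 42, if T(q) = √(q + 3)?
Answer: -129/8 ≈ -16.125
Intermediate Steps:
F(R, d) = 5
T(q) = √(3 + q)
M(a, C) = -3/8 + C*(a + 2*√2)/4 (M(a, C) = -3/8 + ((a + √(3 + 5))*(C + C))/8 = -3/8 + ((a + √8)*(2*C))/8 = -3/8 + ((a + 2*√2)*(2*C))/8 = -3/8 + (2*C*(a + 2*√2))/8 = -3/8 + C*(a + 2*√2)/4)
-69*M(-1, 0) - 42 = -69*(-3/8 + (½)*0*√2 + (¼)*0*(-1)) - 42 = -69*(-3/8 + 0 + 0) - 42 = -69*(-3/8) - 42 = 207/8 - 42 = -129/8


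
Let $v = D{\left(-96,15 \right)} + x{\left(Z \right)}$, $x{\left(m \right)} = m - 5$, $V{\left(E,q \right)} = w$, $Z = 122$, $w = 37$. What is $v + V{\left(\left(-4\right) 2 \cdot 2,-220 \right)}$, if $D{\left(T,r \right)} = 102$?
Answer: $256$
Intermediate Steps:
$V{\left(E,q \right)} = 37$
$x{\left(m \right)} = -5 + m$
$v = 219$ ($v = 102 + \left(-5 + 122\right) = 102 + 117 = 219$)
$v + V{\left(\left(-4\right) 2 \cdot 2,-220 \right)} = 219 + 37 = 256$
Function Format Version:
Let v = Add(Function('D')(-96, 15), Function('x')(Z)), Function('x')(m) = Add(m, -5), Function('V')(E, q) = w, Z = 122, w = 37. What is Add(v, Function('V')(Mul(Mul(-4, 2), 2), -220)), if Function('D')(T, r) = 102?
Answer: 256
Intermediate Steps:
Function('V')(E, q) = 37
Function('x')(m) = Add(-5, m)
v = 219 (v = Add(102, Add(-5, 122)) = Add(102, 117) = 219)
Add(v, Function('V')(Mul(Mul(-4, 2), 2), -220)) = Add(219, 37) = 256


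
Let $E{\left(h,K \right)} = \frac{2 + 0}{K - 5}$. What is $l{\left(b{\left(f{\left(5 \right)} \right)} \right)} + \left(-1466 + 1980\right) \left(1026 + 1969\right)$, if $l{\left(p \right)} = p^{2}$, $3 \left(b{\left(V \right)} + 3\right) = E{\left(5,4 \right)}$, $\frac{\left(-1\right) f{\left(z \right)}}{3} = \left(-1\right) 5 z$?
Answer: $\frac{13854991}{9} \approx 1.5394 \cdot 10^{6}$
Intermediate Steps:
$E{\left(h,K \right)} = \frac{2}{-5 + K}$
$f{\left(z \right)} = 15 z$ ($f{\left(z \right)} = - 3 \left(-1\right) 5 z = - 3 \left(- 5 z\right) = 15 z$)
$b{\left(V \right)} = - \frac{11}{3}$ ($b{\left(V \right)} = -3 + \frac{2 \frac{1}{-5 + 4}}{3} = -3 + \frac{2 \frac{1}{-1}}{3} = -3 + \frac{2 \left(-1\right)}{3} = -3 + \frac{1}{3} \left(-2\right) = -3 - \frac{2}{3} = - \frac{11}{3}$)
$l{\left(b{\left(f{\left(5 \right)} \right)} \right)} + \left(-1466 + 1980\right) \left(1026 + 1969\right) = \left(- \frac{11}{3}\right)^{2} + \left(-1466 + 1980\right) \left(1026 + 1969\right) = \frac{121}{9} + 514 \cdot 2995 = \frac{121}{9} + 1539430 = \frac{13854991}{9}$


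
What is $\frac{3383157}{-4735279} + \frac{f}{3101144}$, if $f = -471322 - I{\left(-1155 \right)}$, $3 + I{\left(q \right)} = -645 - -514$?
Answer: $- \frac{3180715918265}{3671195514794} \approx -0.8664$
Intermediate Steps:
$I{\left(q \right)} = -134$ ($I{\left(q \right)} = -3 - 131 = -134$)
$f = -471188$ ($f = -471322 - -134 = -471322 + 134 = -471188$)
$\frac{3383157}{-4735279} + \frac{f}{3101144} = \frac{3383157}{-4735279} - \frac{471188}{3101144} = 3383157 \left(- \frac{1}{4735279}\right) - \frac{117797}{775286} = - \frac{3383157}{4735279} - \frac{117797}{775286} = - \frac{3180715918265}{3671195514794}$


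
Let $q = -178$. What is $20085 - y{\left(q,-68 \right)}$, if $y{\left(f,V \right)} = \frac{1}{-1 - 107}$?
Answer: $\frac{2169181}{108} \approx 20085.0$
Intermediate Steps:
$y{\left(f,V \right)} = - \frac{1}{108}$ ($y{\left(f,V \right)} = \frac{1}{-108} = - \frac{1}{108}$)
$20085 - y{\left(q,-68 \right)} = 20085 - - \frac{1}{108} = 20085 + \frac{1}{108} = \frac{2169181}{108}$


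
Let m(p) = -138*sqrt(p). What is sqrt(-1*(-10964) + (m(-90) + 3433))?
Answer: sqrt(14397 - 414*I*sqrt(10)) ≈ 120.11 - 5.4499*I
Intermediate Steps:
sqrt(-1*(-10964) + (m(-90) + 3433)) = sqrt(-1*(-10964) + (-414*I*sqrt(10) + 3433)) = sqrt(10964 + (-414*I*sqrt(10) + 3433)) = sqrt(10964 + (3433 - 414*I*sqrt(10))) = sqrt(14397 - 414*I*sqrt(10))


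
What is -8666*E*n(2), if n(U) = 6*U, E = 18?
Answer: -1871856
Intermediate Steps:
-8666*E*n(2) = -155988*6*2 = -155988*12 = -8666*216 = -1871856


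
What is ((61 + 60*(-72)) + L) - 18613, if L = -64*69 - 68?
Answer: -27356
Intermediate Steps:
L = -4484 (L = -4416 - 68 = -4484)
((61 + 60*(-72)) + L) - 18613 = ((61 + 60*(-72)) - 4484) - 18613 = ((61 - 4320) - 4484) - 18613 = (-4259 - 4484) - 18613 = -8743 - 18613 = -27356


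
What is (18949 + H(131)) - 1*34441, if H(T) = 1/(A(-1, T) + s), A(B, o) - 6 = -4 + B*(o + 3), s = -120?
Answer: -3903985/252 ≈ -15492.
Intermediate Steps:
A(B, o) = 2 + B*(3 + o) (A(B, o) = 6 + (-4 + B*(o + 3)) = 6 + (-4 + B*(3 + o)) = 2 + B*(3 + o))
H(T) = 1/(-121 - T) (H(T) = 1/((2 + 3*(-1) - T) - 120) = 1/((2 - 3 - T) - 120) = 1/((-1 - T) - 120) = 1/(-121 - T))
(18949 + H(131)) - 1*34441 = (18949 - 1/(121 + 131)) - 1*34441 = (18949 - 1/252) - 34441 = 4775147/252 - 34441 = -3903985/252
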